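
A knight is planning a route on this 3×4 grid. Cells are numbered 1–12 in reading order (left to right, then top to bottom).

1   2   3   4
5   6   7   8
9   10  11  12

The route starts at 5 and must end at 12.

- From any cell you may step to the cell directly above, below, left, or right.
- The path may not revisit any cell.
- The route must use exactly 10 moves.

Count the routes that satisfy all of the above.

Need simple routes of exactly 10 moves from 5 to 12 (Manhattan distance 4, so 3 moves are spent on a detour and 3 undoing it).
Enumerating: 5 1 2 6 10 11 7 3 4 8 12 | 5 1 2 3 4 8 7 6 10 11 12 | 5 9 10 6 2 3 4 8 7 11 12 | 5 9 10 11 7 6 2 3 4 8 12.
That gives 4 routes.

4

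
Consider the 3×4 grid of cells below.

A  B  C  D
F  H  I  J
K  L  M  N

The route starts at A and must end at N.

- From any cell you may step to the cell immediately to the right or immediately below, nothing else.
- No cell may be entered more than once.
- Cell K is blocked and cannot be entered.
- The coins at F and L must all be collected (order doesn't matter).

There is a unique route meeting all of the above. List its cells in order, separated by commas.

A, F, H, L, M, N

Moves only go right or down, so the column and row indices never decrease.
Route from A: down to F, right to H, down to L, 2× right (reaching N) — 5 moves in all.
Check: all required cells visited.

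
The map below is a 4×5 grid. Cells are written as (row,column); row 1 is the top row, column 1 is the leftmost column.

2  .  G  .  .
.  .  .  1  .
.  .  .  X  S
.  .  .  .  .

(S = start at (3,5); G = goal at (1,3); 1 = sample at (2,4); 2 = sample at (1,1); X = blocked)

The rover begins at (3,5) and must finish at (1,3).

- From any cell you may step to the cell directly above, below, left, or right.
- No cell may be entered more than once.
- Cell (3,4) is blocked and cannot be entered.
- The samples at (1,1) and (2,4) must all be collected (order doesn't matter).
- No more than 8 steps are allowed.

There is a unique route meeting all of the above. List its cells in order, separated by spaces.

The 8-move cap with required stops at (1,1), (2,4) leaves no slack for detours.
Route from (3,5): up 1 to (2,5), left 4 to (2,1), up 1 to (1,1), right 2 to (1,3) — 8 moves in all.
Check: all required cells visited; 8 ≤ 8 moves.

(3,5) (2,5) (2,4) (2,3) (2,2) (2,1) (1,1) (1,2) (1,3)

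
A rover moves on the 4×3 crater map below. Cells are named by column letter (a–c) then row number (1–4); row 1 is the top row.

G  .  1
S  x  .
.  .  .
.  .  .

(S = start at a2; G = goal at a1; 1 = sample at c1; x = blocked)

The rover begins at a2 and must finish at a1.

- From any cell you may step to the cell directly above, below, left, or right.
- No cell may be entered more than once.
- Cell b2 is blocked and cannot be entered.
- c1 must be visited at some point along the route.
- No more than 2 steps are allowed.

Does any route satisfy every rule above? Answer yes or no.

Even ignoring the no-revisit rule, getting from a2 to a1 via c1 needs at least 3 + 2 = 5 moves (Manhattan distance per leg), which exceeds the 2-move limit.

no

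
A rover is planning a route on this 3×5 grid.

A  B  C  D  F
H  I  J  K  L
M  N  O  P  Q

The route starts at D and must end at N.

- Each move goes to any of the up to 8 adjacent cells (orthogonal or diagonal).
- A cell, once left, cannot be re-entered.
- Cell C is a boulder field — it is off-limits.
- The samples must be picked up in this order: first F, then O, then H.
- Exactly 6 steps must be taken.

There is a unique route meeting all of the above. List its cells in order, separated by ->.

The waypoints must appear in the order F, O, H, with no cell reused.
Route from D: right to F, 2× down-left (reaching O), up-left to I, left to H, down-right to N — 6 moves in all.
Check: order respected (F at step 1, O at step 3, H at step 5); 6 moves as required.

D -> F -> K -> O -> I -> H -> N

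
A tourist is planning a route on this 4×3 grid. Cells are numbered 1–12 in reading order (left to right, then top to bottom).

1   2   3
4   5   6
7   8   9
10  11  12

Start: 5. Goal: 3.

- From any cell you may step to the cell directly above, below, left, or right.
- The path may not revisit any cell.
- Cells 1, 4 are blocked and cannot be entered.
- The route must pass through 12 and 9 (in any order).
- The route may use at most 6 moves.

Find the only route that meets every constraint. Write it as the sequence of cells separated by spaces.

Any route must reach 12 and 9 and still end at 3 within 6 moves, so the order of the required stops is forced.
Route from 5: 2× down (reaching 11), right to 12, 3× up (reaching 3) — 6 moves in all.
Check: all required cells visited; 6 ≤ 6 moves.

5 8 11 12 9 6 3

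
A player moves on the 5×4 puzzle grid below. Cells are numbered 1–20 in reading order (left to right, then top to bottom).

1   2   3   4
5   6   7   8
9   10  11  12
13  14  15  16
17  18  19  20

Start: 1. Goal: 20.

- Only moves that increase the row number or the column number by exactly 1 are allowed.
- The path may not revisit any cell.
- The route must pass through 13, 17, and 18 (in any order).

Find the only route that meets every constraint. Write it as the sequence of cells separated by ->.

1 -> 5 -> 9 -> 13 -> 17 -> 18 -> 19 -> 20

Moves only go right or down, so the column and row indices never decrease.
Route from 1: down 4 to 17, right 3 to 20 — 7 moves in all.
Check: all required cells visited.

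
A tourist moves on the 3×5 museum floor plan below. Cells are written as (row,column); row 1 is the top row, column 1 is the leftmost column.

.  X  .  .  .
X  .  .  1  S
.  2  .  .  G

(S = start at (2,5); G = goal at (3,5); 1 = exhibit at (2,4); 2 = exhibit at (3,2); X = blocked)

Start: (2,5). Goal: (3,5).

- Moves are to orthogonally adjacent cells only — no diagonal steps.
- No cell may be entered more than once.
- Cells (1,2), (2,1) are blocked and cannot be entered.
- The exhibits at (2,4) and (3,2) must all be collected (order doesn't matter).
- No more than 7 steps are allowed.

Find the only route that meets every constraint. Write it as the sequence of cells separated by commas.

(2,5), (2,4), (2,3), (2,2), (3,2), (3,3), (3,4), (3,5)

The 7-move cap with required stops at (2,4), (3,2) leaves no slack for detours.
Route from (2,5): left 3 to (2,2), down 1 to (3,2), right 3 to (3,5) — 7 moves in all.
Check: all required cells visited; 7 ≤ 7 moves.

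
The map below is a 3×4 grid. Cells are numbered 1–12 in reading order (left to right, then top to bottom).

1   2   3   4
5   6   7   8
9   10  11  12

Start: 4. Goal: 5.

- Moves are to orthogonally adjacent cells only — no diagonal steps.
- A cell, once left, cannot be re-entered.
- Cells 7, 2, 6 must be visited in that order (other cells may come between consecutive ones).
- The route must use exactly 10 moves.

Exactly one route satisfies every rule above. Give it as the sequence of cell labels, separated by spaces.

4 8 12 11 7 3 2 6 10 9 5

The waypoints must appear in the order 7, 2, 6, with no cell reused.
Route from 4: 2× down (reaching 12), left to 11, 2× up (reaching 3), left to 2, 2× down (reaching 10), left to 9, up to 5 — 10 moves in all.
Check: order respected (7 at step 4, 2 at step 6, 6 at step 7); 10 moves as required.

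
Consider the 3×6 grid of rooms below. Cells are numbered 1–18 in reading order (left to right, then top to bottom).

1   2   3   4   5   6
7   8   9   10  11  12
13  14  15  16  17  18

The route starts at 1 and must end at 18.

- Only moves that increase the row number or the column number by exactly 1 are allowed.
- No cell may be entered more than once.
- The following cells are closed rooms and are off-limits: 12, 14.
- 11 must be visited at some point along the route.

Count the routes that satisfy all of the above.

5

A right/down-only route from 1 to 18 makes exactly 2 down-moves and 5 right-moves in some order.
With no other constraints that would be C(7,2) = 21 routes.
Split at 11 and multiply the segment counts (each segment already excludes blocked cells): 1→11: 5; 11→18: 1; product = 5.
That gives 5 routes.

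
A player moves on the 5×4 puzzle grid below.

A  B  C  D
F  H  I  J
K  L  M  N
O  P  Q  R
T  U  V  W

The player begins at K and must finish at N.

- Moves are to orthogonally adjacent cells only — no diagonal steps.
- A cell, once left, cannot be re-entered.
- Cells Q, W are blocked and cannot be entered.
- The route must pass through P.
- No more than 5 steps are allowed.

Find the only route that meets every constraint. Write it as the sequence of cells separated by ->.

K -> O -> P -> L -> M -> N

Any route must reach P and still end at N within 5 moves, so the order of the required stops is forced.
Route from K: down to O, right to P, up to L, 2× right (reaching N) — 5 moves in all.
Check: all required cells visited; 5 ≤ 5 moves.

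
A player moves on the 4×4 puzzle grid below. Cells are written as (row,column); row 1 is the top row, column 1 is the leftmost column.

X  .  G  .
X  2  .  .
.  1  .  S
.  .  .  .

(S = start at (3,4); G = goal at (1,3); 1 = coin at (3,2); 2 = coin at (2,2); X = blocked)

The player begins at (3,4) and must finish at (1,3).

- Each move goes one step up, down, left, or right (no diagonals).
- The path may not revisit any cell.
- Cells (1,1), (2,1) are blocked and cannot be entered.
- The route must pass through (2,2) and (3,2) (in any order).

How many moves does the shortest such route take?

5

Any route passes through (2,2) and (3,2) in some order between (3,4) and (1,3). Summing Manhattan distances along each leg and taking the cheapest ordering ((3,4) → (3,2) → (2,2) → (1,3)) gives a lower bound of 2 + 1 + 2 = 5 moves.
A route of 5 moves achieves this: (3,4) → (3,3) → (3,2) → (2,2) → (1,2) → (1,3).
Since 5 matches the lower bound, it is optimal.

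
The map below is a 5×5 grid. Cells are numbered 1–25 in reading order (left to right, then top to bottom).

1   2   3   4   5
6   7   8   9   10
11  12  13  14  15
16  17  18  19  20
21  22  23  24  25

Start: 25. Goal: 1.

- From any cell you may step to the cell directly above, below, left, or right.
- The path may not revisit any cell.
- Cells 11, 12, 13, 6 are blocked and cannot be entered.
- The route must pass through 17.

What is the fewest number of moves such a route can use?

Any route passes through 17 somewhere between 25 and 1. Summing Manhattan distances along the two legs (25 → 17 → 1) gives a lower bound of 4 + 4 = 8 moves.
That bound ignores the blocked cells. Measuring each leg by the fewest moves that actually steer around them (25→17: 4; 17→1: 8) raises the lower bound to 12.
A route of 12 moves exists: 25 → 24 → 23 → 22 → 17 → 18 → 19 → 14 → 9 → 4 → 3 → 2 → 1.
Since 12 matches that lower bound, it is optimal.

12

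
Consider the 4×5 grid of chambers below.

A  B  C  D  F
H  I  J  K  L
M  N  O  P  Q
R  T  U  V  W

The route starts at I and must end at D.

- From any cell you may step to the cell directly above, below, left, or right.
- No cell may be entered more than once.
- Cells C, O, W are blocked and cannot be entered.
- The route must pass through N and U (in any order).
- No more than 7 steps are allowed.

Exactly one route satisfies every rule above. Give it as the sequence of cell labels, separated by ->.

I -> N -> T -> U -> V -> P -> K -> D

Any route must reach N and U and still end at D within 7 moves, so the order of the required stops is forced.
Route from I: down 2 to T, right 2 to V, up 3 to D — 7 moves in all.
Check: all required cells visited; 7 ≤ 7 moves.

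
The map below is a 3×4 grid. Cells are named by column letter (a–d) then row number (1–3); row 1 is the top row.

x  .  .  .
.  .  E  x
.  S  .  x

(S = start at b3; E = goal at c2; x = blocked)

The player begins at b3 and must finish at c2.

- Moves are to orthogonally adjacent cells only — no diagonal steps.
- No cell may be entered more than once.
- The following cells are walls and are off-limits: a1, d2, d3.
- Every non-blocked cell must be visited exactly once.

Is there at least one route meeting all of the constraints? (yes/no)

no

Cell d1 has only one open neighbour but is neither the start nor the goal, so a Hamiltonian route would have to both enter and leave it through the same neighbour — impossible without revisiting.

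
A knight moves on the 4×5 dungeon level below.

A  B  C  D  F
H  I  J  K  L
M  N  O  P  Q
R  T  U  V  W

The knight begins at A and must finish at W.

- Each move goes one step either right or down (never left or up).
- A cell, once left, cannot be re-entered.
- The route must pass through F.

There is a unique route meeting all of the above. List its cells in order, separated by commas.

A, B, C, D, F, L, Q, W

Moves only go right or down, so the column and row indices never decrease.
Route from A: right 4 to F, down 3 to W — 7 moves in all.
Check: all required cells visited.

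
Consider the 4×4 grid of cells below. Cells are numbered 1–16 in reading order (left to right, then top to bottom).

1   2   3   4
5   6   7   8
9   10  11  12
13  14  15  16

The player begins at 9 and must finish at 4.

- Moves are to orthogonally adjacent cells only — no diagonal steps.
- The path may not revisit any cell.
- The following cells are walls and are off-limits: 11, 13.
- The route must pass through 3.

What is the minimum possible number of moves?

Any route passes through 3 somewhere between 9 and 4. Summing Manhattan distances along the two legs (9 → 3 → 4) gives a lower bound of 4 + 1 = 5 moves.
A route of 5 moves achieves this: 9 → 5 → 1 → 2 → 3 → 4.
Since 5 matches the lower bound, it is optimal.

5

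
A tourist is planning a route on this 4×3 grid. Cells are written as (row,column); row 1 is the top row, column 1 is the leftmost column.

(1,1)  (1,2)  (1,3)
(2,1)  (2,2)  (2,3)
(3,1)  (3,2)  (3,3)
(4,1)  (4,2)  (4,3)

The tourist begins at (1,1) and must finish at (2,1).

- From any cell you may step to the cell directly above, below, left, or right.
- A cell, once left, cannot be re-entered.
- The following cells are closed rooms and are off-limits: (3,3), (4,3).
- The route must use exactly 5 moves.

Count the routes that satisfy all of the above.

Need simple routes of exactly 5 moves from (1,1) to (2,1) (Manhattan distance 1, so 2 moves are spent on a detour and 2 undoing it).
Enumerating: (1,1) (1,2) (2,2) (3,2) (3,1) (2,1) | (1,1) (1,2) (1,3) (2,3) (2,2) (2,1).
That gives 2 routes.

2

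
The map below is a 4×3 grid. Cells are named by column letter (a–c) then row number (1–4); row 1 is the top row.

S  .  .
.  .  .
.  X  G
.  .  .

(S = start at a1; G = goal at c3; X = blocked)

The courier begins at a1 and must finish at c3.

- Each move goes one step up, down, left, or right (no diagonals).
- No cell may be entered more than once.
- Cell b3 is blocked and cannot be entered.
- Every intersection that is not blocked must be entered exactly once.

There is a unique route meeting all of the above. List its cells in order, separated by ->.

a1 -> b1 -> c1 -> c2 -> b2 -> a2 -> a3 -> a4 -> b4 -> c4 -> c3

Need to visit all 11 open cells exactly once, starting at a1 and ending at c3.
Route from a1: right 2 to c1, down 1 to c2, left 2 to a2, down 2 to a4, right 2 to c4, up 1 to c3 — 10 moves in all.
Check: all 11 open cells covered.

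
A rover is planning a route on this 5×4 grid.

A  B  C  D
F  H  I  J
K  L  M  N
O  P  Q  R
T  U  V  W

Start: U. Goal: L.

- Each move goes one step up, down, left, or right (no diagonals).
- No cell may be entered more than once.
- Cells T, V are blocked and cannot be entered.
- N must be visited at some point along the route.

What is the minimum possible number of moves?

6

Any route passes through N somewhere between U and L. Summing Manhattan distances along the two legs (U → N → L) gives a lower bound of 4 + 2 = 6 moves.
A route of 6 moves achieves this: U → P → Q → R → N → M → L.
Since 6 matches the lower bound, it is optimal.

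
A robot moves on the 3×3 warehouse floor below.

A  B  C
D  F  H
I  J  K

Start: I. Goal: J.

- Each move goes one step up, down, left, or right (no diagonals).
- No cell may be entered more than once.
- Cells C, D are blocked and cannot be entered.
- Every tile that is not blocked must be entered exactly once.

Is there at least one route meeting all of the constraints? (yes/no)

Cell A has only one open neighbour but is neither the start nor the goal, so a Hamiltonian route would have to both enter and leave it through the same neighbour — impossible without revisiting.

no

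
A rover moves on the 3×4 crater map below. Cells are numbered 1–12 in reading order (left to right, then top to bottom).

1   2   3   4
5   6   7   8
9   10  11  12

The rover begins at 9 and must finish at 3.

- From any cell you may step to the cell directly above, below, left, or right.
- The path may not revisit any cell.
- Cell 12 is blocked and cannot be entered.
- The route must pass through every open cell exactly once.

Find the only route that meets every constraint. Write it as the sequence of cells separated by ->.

9 -> 5 -> 1 -> 2 -> 6 -> 10 -> 11 -> 7 -> 8 -> 4 -> 3

Need to visit all 11 open cells exactly once, starting at 9 and ending at 3.
Cell 11 has only two open neighbours (7 and 10), so the path must pass straight through it: one of those is the cell it's entered from and the other is where it exits.
Route from 9: 2× up (reaching 1), right to 2, 2× down (reaching 10), right to 11, up to 7, right to 8, up to 4, left to 3 — 10 moves in all.
Check: all 11 open cells covered.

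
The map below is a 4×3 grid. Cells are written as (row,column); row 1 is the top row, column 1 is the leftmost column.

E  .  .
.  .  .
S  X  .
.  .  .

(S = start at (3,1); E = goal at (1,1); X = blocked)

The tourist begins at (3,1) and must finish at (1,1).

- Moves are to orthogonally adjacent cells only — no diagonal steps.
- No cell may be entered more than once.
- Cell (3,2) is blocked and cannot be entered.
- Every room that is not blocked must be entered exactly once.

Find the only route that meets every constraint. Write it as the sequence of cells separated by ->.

(3,1) -> (4,1) -> (4,2) -> (4,3) -> (3,3) -> (2,3) -> (1,3) -> (1,2) -> (2,2) -> (2,1) -> (1,1)

Need to visit all 11 open cells exactly once, starting at (3,1) and ending at (1,1).
Cell (4,3) has only two open neighbours ((3,3) and (4,2)), so the path must pass straight through it: one of those is the cell it's entered from and the other is where it exits.
Route from (3,1): down to (4,1), 2× right (reaching (4,3)), 3× up (reaching (1,3)), left to (1,2), down to (2,2), left to (2,1), up to (1,1) — 10 moves in all.
Check: all 11 open cells covered.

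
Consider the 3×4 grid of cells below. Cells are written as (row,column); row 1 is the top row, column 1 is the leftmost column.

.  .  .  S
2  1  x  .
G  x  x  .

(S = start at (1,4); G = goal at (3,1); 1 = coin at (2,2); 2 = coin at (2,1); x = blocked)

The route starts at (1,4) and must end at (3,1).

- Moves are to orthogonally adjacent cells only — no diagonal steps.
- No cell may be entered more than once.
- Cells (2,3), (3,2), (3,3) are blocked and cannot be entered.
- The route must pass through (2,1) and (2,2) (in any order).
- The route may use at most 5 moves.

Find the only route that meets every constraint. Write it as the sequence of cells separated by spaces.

Any route must reach (2,1) and (2,2) and still end at (3,1) within 5 moves, so the order of the required stops is forced.
Route from (1,4): left 2 to (1,2), down 1 to (2,2), left 1 to (2,1), down 1 to (3,1) — 5 moves in all.
Check: all required cells visited; 5 ≤ 5 moves.

(1,4) (1,3) (1,2) (2,2) (2,1) (3,1)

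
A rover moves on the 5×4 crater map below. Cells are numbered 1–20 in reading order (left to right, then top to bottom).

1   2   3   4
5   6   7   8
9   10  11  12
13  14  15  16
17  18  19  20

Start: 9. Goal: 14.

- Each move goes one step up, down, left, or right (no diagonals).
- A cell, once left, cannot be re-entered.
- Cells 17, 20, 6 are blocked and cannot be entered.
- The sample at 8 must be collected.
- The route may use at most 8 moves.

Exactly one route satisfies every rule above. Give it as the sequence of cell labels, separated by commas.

9, 10, 11, 7, 8, 12, 16, 15, 14

Any route must reach 8 and still end at 14 within 8 moves, so the order of the required stops is forced.
Route from 9: 2× right (reaching 11), up to 7, right to 8, 2× down (reaching 16), 2× left (reaching 14) — 8 moves in all.
Check: all required cells visited; 8 ≤ 8 moves.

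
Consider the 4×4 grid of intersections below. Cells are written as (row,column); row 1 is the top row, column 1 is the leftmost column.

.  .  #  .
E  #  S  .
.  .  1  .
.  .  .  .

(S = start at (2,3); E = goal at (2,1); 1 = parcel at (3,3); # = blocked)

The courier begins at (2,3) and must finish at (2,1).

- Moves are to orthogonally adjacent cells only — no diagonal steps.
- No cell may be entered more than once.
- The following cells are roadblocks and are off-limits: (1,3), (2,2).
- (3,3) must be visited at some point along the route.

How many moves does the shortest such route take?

4

Any route passes through (3,3) somewhere between (2,3) and (2,1). Summing Manhattan distances along the two legs ((2,3) → (3,3) → (2,1)) gives a lower bound of 1 + 3 = 4 moves.
A route of 4 moves achieves this: (2,3) → (3,3) → (3,2) → (3,1) → (2,1).
Since 4 matches the lower bound, it is optimal.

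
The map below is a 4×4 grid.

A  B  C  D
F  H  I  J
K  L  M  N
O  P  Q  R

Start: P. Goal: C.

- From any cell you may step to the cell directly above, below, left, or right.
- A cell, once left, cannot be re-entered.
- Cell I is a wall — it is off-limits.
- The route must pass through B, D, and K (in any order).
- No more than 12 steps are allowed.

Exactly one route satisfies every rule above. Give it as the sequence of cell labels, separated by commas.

The 12-move cap with required stops at B, D, K leaves no slack for detours.
Route from P: left 1 to O, up 3 to A, right 1 to B, down 2 to L, right 2 to N, up 2 to D, left 1 to C — 12 moves in all.
Check: all required cells visited; 12 ≤ 12 moves.

P, O, K, F, A, B, H, L, M, N, J, D, C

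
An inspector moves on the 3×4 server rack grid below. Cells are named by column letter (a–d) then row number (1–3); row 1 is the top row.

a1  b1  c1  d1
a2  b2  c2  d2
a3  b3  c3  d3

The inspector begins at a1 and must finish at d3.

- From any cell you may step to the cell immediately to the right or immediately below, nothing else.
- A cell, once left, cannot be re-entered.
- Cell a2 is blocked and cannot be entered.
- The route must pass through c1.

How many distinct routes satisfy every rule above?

3

A right/down-only route from a1 to d3 makes exactly 2 down-moves and 3 right-moves in some order.
With no other constraints that would be C(5,2) = 10 routes.
Split at c1 and multiply the segment counts (each segment already excludes blocked cells): a1→c1: 1; c1→d3: 3; product = 3.
That gives 3 routes.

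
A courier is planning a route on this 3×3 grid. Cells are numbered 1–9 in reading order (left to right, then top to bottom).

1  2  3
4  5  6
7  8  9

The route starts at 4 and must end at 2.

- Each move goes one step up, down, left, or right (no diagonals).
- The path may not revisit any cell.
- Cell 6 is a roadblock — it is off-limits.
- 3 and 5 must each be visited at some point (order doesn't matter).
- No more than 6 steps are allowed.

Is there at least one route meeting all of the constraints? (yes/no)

no

3 must be visited but has only one open neighbour (2), and it is neither the start nor the goal — the route would have to enter and leave through 2, re-entering it.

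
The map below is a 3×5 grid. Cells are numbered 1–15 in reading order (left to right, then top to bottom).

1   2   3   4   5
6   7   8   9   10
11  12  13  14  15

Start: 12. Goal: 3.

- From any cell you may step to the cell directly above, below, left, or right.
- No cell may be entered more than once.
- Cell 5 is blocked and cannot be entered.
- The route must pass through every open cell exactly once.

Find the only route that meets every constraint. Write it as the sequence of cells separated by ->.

Need to visit all 14 open cells exactly once, starting at 12 and ending at 3.
Cell 11 has only two open neighbours (6 and 12), so the path must pass straight through it: one of those is the cell it's entered from and the other is where it exits.
Route from 12: left to 11, 2× up (reaching 1), right to 2, down to 7, right to 8, down to 13, 2× right (reaching 15), up to 10, left to 9, up to 4, left to 3 — 13 moves in all.
Check: all 14 open cells covered.

12 -> 11 -> 6 -> 1 -> 2 -> 7 -> 8 -> 13 -> 14 -> 15 -> 10 -> 9 -> 4 -> 3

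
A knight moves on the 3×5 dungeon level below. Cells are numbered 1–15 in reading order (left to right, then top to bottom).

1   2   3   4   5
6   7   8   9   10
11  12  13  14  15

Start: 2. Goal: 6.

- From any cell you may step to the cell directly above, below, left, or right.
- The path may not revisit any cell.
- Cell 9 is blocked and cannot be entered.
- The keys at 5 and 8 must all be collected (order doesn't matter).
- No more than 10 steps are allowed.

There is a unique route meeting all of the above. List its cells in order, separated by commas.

The budget equals the shortest possible length, so every move has to be on a shortest route through the required cells.
Route from 2: right 3 to 5, down 2 to 15, left 2 to 13, up 1 to 8, left 2 to 6 — 10 moves in all.
Check: all required cells visited; 10 ≤ 10 moves.

2, 3, 4, 5, 10, 15, 14, 13, 8, 7, 6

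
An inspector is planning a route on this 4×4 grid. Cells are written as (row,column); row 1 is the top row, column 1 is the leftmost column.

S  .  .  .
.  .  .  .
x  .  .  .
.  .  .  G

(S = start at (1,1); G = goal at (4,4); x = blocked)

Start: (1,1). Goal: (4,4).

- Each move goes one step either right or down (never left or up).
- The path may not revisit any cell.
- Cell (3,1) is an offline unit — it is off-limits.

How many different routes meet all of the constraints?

A right/down-only route from (1,1) to (4,4) makes exactly 3 down-moves and 3 right-moves in some order.
With no other constraints that would be C(6,3) = 20 routes.
Subtract routes through each blocked cell (inclusion–exclusion for overlaps): − through (3,1): 4 → 16.
That gives 16 routes.

16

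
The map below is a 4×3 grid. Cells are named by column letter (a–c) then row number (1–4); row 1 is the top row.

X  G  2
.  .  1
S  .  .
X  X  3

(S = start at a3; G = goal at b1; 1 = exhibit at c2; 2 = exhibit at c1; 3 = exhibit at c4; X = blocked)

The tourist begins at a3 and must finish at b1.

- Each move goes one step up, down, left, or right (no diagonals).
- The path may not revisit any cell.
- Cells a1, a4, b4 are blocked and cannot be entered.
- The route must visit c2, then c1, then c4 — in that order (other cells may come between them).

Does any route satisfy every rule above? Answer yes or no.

no

c4 must be visited but has only one open neighbour (c3), and it is neither the start nor the goal — the route would have to enter and leave through c3, re-entering it.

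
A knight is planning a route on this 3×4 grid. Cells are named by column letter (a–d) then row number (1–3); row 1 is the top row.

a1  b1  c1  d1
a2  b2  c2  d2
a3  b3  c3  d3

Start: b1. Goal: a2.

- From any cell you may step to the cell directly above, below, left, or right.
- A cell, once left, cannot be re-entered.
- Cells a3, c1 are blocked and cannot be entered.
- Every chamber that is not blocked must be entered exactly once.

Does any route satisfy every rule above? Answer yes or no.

Cell d1 has only one open neighbour but is neither the start nor the goal, so a Hamiltonian route would have to both enter and leave it through the same neighbour — impossible without revisiting.

no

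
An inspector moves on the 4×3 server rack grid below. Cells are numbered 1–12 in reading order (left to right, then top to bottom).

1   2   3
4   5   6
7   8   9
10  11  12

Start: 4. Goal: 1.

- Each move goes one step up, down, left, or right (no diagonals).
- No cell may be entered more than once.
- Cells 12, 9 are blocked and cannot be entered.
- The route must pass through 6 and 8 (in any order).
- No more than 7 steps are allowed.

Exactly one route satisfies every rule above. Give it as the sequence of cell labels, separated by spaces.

4 7 8 5 6 3 2 1

The budget equals the shortest possible length, so every move has to be on a shortest route through the required cells.
Route from 4: down to 7, right to 8, up to 5, right to 6, up to 3, 2× left (reaching 1) — 7 moves in all.
Check: all required cells visited; 7 ≤ 7 moves.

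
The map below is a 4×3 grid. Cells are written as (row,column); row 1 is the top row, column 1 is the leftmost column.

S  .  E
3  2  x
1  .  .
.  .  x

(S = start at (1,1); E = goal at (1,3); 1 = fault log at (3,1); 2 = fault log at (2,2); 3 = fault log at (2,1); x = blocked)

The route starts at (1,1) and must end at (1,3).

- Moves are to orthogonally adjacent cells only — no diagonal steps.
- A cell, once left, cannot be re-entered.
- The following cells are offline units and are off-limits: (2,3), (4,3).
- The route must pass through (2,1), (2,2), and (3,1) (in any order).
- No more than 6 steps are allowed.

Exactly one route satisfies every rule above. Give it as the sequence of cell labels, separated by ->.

The 6-move cap with required stops at (2,1), (2,2), (3,1) leaves no slack for detours.
Route from (1,1): 2× down (reaching (3,1)), right to (3,2), 2× up (reaching (1,2)), right to (1,3) — 6 moves in all.
Check: all required cells visited; 6 ≤ 6 moves.

(1,1) -> (2,1) -> (3,1) -> (3,2) -> (2,2) -> (1,2) -> (1,3)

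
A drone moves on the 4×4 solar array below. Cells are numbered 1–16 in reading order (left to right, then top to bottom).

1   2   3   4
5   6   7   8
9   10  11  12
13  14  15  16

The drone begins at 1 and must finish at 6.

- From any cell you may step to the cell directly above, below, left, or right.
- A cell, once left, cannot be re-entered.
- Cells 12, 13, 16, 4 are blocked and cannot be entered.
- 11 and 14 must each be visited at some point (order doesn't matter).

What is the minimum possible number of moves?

Any route passes through 11 and 14 in some order between 1 and 6. Summing Manhattan distances along each leg and taking the cheapest ordering (1 → 11 → 14 → 6) gives a lower bound of 4 + 2 + 2 = 8 moves.
A route of 8 moves achieves this: 1 → 5 → 9 → 10 → 14 → 15 → 11 → 7 → 6.
Since 8 matches the lower bound, it is optimal.

8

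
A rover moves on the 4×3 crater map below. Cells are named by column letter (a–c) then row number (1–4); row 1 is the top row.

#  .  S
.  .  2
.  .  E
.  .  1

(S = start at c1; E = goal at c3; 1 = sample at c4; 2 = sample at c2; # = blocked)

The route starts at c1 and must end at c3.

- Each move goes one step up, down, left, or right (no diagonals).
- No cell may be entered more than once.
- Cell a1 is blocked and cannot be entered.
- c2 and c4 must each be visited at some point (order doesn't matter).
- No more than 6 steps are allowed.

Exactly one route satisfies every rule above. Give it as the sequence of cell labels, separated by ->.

c1 -> c2 -> b2 -> b3 -> b4 -> c4 -> c3

The budget equals the shortest possible length, so every move has to be on a shortest route through the required cells.
Route from c1: down 1 to c2, left 1 to b2, down 2 to b4, right 1 to c4, up 1 to c3 — 6 moves in all.
Check: all required cells visited; 6 ≤ 6 moves.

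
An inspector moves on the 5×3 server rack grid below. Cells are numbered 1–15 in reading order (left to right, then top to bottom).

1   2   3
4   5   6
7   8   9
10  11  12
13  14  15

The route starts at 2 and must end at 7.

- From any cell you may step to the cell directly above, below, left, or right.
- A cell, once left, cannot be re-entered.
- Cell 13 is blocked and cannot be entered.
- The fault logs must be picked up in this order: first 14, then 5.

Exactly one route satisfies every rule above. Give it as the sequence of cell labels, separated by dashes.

The waypoints must appear in the order 14, 5, with no cell reused.
Route from 2: right to 3, 4× down (reaching 15), left to 14, 3× up (reaching 5), left to 4, down to 7 — 11 moves in all.
Check: order respected (14 at step 6, 5 at step 9).

2 - 3 - 6 - 9 - 12 - 15 - 14 - 11 - 8 - 5 - 4 - 7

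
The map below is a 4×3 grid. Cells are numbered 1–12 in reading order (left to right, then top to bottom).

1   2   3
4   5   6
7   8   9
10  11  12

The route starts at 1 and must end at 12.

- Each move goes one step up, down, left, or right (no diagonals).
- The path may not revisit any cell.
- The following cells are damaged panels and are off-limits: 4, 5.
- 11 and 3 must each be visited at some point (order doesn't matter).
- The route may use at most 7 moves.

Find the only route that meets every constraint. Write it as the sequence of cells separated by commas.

1, 2, 3, 6, 9, 8, 11, 12

Any route must reach 11 and 3 and still end at 12 within 7 moves, so the order of the required stops is forced.
Route from 1: right 2 to 3, down 2 to 9, left 1 to 8, down 1 to 11, right 1 to 12 — 7 moves in all.
Check: all required cells visited; 7 ≤ 7 moves.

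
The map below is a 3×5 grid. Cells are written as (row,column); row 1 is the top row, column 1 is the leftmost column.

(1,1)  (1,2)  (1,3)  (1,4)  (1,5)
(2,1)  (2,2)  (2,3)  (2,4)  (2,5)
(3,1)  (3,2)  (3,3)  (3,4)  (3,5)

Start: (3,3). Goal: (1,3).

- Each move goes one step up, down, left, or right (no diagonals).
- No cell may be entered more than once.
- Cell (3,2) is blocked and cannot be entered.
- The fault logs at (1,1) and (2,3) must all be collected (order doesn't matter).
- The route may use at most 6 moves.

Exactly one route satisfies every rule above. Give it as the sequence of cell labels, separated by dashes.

(3,3) - (2,3) - (2,2) - (2,1) - (1,1) - (1,2) - (1,3)

The budget equals the shortest possible length, so every move has to be on a shortest route through the required cells.
Route from (3,3): up to (2,3), 2× left (reaching (2,1)), up to (1,1), 2× right (reaching (1,3)) — 6 moves in all.
Check: all required cells visited; 6 ≤ 6 moves.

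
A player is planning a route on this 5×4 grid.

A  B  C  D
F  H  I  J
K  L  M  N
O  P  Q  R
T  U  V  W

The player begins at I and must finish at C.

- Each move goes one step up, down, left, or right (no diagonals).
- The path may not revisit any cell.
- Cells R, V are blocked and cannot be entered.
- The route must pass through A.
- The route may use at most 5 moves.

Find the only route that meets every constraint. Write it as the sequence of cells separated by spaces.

I H F A B C

Any route must reach A and still end at C within 5 moves, so the order of the required stops is forced.
Route from I: left 2 to F, up 1 to A, right 2 to C — 5 moves in all.
Check: all required cells visited; 5 ≤ 5 moves.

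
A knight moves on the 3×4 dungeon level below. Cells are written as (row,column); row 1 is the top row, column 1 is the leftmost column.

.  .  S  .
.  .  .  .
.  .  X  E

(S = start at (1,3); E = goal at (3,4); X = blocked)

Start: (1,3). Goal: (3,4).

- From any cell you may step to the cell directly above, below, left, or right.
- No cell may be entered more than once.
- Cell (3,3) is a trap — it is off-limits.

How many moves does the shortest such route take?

The Manhattan distance from (1,3) to (3,4) is |1−3| + |3−4| = 3, so at least 3 moves are needed.
A route of 3 moves achieves this: (1,3) → (2,3) → (2,4) → (3,4).
Since 3 matches the lower bound, it is optimal.

3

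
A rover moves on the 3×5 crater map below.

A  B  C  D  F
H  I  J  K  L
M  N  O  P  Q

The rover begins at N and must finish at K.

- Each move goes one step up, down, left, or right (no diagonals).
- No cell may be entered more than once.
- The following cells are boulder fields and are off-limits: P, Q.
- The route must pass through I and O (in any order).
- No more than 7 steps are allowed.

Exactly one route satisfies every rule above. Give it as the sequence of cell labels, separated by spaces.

N O J I B C D K

The 7-move cap with required stops at I, O leaves no slack for detours.
Route from N: right to O, up to J, left to I, up to B, 2× right (reaching D), down to K — 7 moves in all.
Check: all required cells visited; 7 ≤ 7 moves.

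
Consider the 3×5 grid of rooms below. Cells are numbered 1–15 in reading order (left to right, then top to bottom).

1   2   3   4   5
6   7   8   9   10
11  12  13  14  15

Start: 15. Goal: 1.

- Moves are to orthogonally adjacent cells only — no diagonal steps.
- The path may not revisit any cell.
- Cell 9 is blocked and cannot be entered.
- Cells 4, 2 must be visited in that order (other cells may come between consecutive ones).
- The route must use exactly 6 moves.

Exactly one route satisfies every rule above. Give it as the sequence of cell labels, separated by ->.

15 -> 10 -> 5 -> 4 -> 3 -> 2 -> 1

The waypoints must appear in the order 4, 2, with no cell reused.
Route from 15: 2× up (reaching 5), 4× left (reaching 1) — 6 moves in all.
Check: order respected (4 at step 3, 2 at step 5); 6 moves as required.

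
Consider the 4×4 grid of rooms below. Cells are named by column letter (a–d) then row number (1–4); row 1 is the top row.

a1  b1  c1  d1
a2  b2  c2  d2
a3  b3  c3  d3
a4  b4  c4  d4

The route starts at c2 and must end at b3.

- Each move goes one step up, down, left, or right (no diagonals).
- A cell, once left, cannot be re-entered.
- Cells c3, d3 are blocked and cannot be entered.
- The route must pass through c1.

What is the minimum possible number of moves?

4

Any route passes through c1 somewhere between c2 and b3. Summing Manhattan distances along the two legs (c2 → c1 → b3) gives a lower bound of 1 + 3 = 4 moves.
A route of 4 moves achieves this: c2 → c1 → b1 → b2 → b3.
Since 4 matches the lower bound, it is optimal.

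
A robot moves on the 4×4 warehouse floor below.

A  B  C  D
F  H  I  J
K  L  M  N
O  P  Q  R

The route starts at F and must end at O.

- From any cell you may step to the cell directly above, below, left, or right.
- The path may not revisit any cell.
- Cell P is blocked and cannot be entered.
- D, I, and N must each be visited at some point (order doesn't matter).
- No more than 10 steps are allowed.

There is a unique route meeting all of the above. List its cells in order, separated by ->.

F -> H -> I -> C -> D -> J -> N -> M -> L -> K -> O

The 10-move cap with required stops at D, I, N leaves no slack for detours.
Route from F: 2× right (reaching I), up to C, right to D, 2× down (reaching N), 3× left (reaching K), down to O — 10 moves in all.
Check: all required cells visited; 10 ≤ 10 moves.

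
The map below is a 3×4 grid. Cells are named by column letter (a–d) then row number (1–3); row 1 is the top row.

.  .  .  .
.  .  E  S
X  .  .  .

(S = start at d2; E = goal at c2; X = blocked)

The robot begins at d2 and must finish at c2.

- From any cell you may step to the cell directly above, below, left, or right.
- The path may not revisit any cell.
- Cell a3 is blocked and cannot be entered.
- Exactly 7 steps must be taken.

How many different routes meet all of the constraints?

3

Need simple routes of exactly 7 moves from d2 to c2 (Manhattan distance 1, so 3 moves are spent on a detour and 3 undoing it).
Enumerating: d2 d1 c1 b1 b2 b3 c3 c2 | d2 d1 c1 b1 a1 a2 b2 c2 | d2 d3 c3 b3 b2 b1 c1 c2.
That gives 3 routes.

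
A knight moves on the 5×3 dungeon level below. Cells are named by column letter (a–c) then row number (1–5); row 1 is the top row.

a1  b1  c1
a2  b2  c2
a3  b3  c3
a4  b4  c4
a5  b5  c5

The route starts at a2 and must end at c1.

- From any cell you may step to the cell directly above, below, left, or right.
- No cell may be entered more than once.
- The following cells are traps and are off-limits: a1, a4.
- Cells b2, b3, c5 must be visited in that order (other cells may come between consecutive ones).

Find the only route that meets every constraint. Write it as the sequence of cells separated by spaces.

The waypoints must appear in the order b2, b3, c5, with no cell reused.
Route from a2: right to b2, 3× down (reaching b5), right to c5, 4× up (reaching c1) — 9 moves in all.
Check: order respected (b2 at step 1, b3 at step 2, c5 at step 5).

a2 b2 b3 b4 b5 c5 c4 c3 c2 c1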